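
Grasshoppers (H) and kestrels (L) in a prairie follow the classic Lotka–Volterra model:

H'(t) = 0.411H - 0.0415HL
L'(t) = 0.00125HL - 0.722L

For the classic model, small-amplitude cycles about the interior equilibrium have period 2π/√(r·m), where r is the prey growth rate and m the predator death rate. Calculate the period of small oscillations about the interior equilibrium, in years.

Here r = 0.411 and m = 0.722, so r·m = 0.297.
ω = √0.297 = 0.545 per year, hence T = 2π/ω ≈ 11.5 years.

T ≈ 11.5 years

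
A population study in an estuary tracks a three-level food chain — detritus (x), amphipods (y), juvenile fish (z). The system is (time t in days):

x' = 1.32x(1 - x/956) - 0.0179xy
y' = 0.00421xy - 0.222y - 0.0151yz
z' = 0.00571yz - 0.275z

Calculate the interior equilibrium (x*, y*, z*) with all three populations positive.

From dz/dt = 0: 0.00571y* = 0.275, so y* = 48.2.
From dx/dt = 0: 1.32(1 - x*/956) = 0.0179·48.2, giving x* = 956·(1 - 0.653) = 332.
From dy/dt = 0: 0.00421·332 - 0.222 = 0.0151z*, so z* = 1.17/0.0151 = 77.8.

x* ≈ 332, y* ≈ 48.2, z* ≈ 77.8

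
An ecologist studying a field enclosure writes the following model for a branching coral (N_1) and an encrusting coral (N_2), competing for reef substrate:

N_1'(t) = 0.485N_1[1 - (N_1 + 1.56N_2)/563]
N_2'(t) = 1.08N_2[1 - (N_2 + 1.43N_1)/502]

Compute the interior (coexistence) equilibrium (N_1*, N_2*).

N_1* ≈ 179, N_2* ≈ 246

Setting both brackets to zero gives the nullclines N_1 + 1.56N_2 = 563 and 1.43N_1 + N_2 = 502.
Substituting N_2 = 502 - 1.43N_1 into the first: N_1(1 - 1.56·1.43) = 563 - 1.56·502.
So N_1* = -220/-1.23 = 179, and then N_2* = 502 - 1.43·179 = 246.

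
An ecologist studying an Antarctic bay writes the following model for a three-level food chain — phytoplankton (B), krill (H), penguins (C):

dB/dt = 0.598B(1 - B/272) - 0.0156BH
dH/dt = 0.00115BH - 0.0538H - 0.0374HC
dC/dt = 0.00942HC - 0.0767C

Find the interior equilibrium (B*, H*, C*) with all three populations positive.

B* ≈ 214, H* ≈ 8.14, C* ≈ 5.15

From dC/dt = 0: 0.00942H* = 0.0767, so H* = 8.14.
From dB/dt = 0: 0.598(1 - B*/272) = 0.0156·8.14, giving B* = 272·(1 - 0.212) = 214.
From dH/dt = 0: 0.00115·214 - 0.0538 = 0.0374C*, so C* = 0.193/0.0374 = 5.15.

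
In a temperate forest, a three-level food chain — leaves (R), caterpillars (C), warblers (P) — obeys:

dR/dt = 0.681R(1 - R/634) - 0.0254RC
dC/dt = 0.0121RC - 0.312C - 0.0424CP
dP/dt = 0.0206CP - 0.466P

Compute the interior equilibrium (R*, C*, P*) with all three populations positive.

From dP/dt = 0: 0.0206C* = 0.466, so C* = 22.6.
From dR/dt = 0: 0.681(1 - R*/634) = 0.0254·22.6, giving R* = 634·(1 - 0.844) = 99.1.
From dC/dt = 0: 0.0121·99.1 - 0.312 = 0.0424P*, so P* = 0.887/0.0424 = 20.9.

R* ≈ 99.1, C* ≈ 22.6, P* ≈ 20.9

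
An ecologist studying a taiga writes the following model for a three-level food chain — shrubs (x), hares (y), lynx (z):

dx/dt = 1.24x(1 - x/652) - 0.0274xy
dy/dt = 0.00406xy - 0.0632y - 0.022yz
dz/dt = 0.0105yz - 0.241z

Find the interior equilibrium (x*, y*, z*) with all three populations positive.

x* ≈ 321, y* ≈ 23, z* ≈ 56.4

From dz/dt = 0: 0.0105y* = 0.241, so y* = 23.
From dx/dt = 0: 1.24(1 - x*/652) = 0.0274·23, giving x* = 652·(1 - 0.507) = 321.
From dy/dt = 0: 0.00406·321 - 0.0632 = 0.022z*, so z* = 1.24/0.022 = 56.4.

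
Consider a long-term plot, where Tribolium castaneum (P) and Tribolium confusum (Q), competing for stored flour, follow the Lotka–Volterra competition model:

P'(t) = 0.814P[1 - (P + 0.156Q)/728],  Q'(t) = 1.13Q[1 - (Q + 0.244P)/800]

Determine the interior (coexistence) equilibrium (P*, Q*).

P* ≈ 627, Q* ≈ 647

Setting both brackets to zero gives the nullclines P + 0.156Q = 728 and 0.244P + Q = 800.
Substituting Q = 800 - 0.244P into the first: P(1 - 0.156·0.244) = 728 - 0.156·800.
So P* = 603/0.962 = 627, and then Q* = 800 - 0.244·627 = 647.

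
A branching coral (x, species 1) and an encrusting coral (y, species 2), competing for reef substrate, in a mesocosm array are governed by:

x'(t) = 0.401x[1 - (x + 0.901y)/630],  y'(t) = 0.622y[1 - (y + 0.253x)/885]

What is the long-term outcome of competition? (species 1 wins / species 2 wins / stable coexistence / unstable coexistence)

species 2 excludes species 1

Compare the nullcline intercepts: K1/α12 = 630/0.901 = 699 < K2 = 885; K2/α21 = 885/0.253 = 3500 > K1 = 630.
Since the inequalities point opposite ways, species 2 can invade but species 1 cannot.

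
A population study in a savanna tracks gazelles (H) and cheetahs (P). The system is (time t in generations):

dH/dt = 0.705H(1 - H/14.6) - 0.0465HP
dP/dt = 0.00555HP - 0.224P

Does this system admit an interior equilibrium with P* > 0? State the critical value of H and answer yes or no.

The predator equation gives dP/dt > 0 only when H > 0.224/0.00555 = 40.4.
Without the predator, H → K = 14.6. Since 14.6 < 40.4, the predator cannot invade.

Threshold H = 40.4; K < 40.4, so no, the predator goes extinct.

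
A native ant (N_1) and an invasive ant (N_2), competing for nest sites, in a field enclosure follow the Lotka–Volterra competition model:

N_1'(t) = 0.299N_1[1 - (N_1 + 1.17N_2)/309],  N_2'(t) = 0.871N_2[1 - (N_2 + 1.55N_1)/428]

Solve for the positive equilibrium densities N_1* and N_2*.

Setting both brackets to zero gives the nullclines N_1 + 1.17N_2 = 309 and 1.55N_1 + N_2 = 428.
Substituting N_2 = 428 - 1.55N_1 into the first: N_1(1 - 1.17·1.55) = 309 - 1.17·428.
So N_1* = -192/-0.813 = 236, and then N_2* = 428 - 1.55·236 = 62.6.

N_1* ≈ 236, N_2* ≈ 62.6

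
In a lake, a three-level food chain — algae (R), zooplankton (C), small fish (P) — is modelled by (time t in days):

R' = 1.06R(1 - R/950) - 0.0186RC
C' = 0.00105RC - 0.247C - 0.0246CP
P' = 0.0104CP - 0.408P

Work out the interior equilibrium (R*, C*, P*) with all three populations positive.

From dP/dt = 0: 0.0104C* = 0.408, so C* = 39.2.
From dR/dt = 0: 1.06(1 - R*/950) = 0.0186·39.2, giving R* = 950·(1 - 0.688) = 296.
From dC/dt = 0: 0.00105·296 - 0.247 = 0.0246P*, so P* = 0.0638/0.0246 = 2.59.

R* ≈ 296, C* ≈ 39.2, P* ≈ 2.59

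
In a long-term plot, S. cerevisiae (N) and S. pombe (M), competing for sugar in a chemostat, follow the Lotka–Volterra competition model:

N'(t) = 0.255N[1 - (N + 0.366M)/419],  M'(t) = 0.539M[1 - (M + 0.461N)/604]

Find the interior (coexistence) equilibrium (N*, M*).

Setting both brackets to zero gives the nullclines N + 0.366M = 419 and 0.461N + M = 604.
Substituting M = 604 - 0.461N into the first: N(1 - 0.366·0.461) = 419 - 0.366·604.
So N* = 198/0.831 = 238, and then M* = 604 - 0.461·238 = 494.

N* ≈ 238, M* ≈ 494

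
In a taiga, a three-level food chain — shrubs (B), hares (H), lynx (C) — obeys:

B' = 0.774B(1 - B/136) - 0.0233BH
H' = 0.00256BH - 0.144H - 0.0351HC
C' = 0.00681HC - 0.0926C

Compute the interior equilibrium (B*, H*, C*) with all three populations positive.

B* ≈ 80.3, H* ≈ 13.6, C* ≈ 1.76

From dC/dt = 0: 0.00681H* = 0.0926, so H* = 13.6.
From dB/dt = 0: 0.774(1 - B*/136) = 0.0233·13.6, giving B* = 136·(1 - 0.409) = 80.3.
From dH/dt = 0: 0.00256·80.3 - 0.144 = 0.0351C*, so C* = 0.0616/0.0351 = 1.76.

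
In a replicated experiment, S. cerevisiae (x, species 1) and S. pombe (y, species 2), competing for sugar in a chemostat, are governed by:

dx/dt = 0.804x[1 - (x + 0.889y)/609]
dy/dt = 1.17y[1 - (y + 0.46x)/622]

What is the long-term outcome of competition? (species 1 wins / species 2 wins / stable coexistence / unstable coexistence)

stable coexistence

Compare the nullcline intercepts: K1/α12 = 609/0.889 = 685 > K2 = 622; K2/α21 = 622/0.46 = 1350 > K1 = 609.
Since both inequalities hold, each species can invade when rare, so the interior equilibrium is stable.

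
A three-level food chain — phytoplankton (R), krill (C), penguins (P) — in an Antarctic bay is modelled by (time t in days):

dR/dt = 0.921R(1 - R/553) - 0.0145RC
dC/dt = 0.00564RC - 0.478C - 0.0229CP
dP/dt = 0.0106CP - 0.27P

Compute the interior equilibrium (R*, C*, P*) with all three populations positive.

From dP/dt = 0: 0.0106C* = 0.27, so C* = 25.5.
From dR/dt = 0: 0.921(1 - R*/553) = 0.0145·25.5, giving R* = 553·(1 - 0.401) = 331.
From dC/dt = 0: 0.00564·331 - 0.478 = 0.0229P*, so P* = 1.39/0.0229 = 60.7.

R* ≈ 331, C* ≈ 25.5, P* ≈ 60.7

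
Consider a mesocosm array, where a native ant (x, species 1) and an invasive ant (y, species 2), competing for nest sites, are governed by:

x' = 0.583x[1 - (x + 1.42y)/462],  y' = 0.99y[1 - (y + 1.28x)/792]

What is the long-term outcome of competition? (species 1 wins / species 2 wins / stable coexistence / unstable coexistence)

species 2 excludes species 1

Compare the nullcline intercepts: K1/α12 = 462/1.42 = 325 < K2 = 792; K2/α21 = 792/1.28 = 619 > K1 = 462.
Since the inequalities point opposite ways, species 2 can invade but species 1 cannot.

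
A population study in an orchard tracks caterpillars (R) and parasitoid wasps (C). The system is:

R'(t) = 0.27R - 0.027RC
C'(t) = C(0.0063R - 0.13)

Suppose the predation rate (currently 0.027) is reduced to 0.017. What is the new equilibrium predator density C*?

C* ≈ 15.9

At the interior fixed point, setting dR/dt = 0 with R > 0 fixes C* = (prey growth rate)/(RC coefficient) — independent of the other coefficients.
With the change, C* = 0.27/0.017 = 15.9; it rises from 10.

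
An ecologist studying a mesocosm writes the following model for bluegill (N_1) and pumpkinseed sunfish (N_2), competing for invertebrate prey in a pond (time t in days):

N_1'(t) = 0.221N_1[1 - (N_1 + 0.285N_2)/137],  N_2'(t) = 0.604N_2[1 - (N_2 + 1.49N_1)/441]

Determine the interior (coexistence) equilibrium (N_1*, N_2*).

Setting both brackets to zero gives the nullclines N_1 + 0.285N_2 = 137 and 1.49N_1 + N_2 = 441.
Substituting N_2 = 441 - 1.49N_1 into the first: N_1(1 - 0.285·1.49) = 137 - 0.285·441.
So N_1* = 11.3/0.575 = 19.7, and then N_2* = 441 - 1.49·19.7 = 412.

N_1* ≈ 19.7, N_2* ≈ 412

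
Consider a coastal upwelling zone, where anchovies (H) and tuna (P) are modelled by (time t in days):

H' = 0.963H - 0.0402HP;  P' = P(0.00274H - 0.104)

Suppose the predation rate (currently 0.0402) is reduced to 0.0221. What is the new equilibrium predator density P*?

P* ≈ 43.6

At the interior fixed point, setting dH/dt = 0 with H > 0 fixes P* = (prey growth rate)/(HP coefficient) — independent of the other coefficients.
With the change, P* = 0.963/0.0221 = 43.6; it rises from 24.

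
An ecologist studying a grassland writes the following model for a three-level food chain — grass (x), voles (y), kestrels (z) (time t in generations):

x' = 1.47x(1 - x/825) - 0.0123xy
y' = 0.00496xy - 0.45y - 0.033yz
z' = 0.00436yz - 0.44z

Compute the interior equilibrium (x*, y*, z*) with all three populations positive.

From dz/dt = 0: 0.00436y* = 0.44, so y* = 101.
From dx/dt = 0: 1.47(1 - x*/825) = 0.0123·101, giving x* = 825·(1 - 0.844) = 128.
From dy/dt = 0: 0.00496·128 - 0.45 = 0.033z*, so z* = 0.187/0.033 = 5.66.

x* ≈ 128, y* ≈ 101, z* ≈ 5.66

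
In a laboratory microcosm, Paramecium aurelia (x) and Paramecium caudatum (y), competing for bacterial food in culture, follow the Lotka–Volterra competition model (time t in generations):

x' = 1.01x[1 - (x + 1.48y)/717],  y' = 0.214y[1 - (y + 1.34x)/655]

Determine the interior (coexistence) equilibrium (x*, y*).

Setting both brackets to zero gives the nullclines x + 1.48y = 717 and 1.34x + y = 655.
Substituting y = 655 - 1.34x into the first: x(1 - 1.48·1.34) = 717 - 1.48·655.
So x* = -252/-0.983 = 257, and then y* = 655 - 1.34·257 = 311.

x* ≈ 257, y* ≈ 311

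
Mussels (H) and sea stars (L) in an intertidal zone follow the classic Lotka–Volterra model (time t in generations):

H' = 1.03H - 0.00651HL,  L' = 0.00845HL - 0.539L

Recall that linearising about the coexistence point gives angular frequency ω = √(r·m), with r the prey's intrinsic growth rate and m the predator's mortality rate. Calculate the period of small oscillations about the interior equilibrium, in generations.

T ≈ 8.43 generations

Here r = 1.03 and m = 0.539, so r·m = 0.555.
ω = √0.555 = 0.745 per generation, hence T = 2π/ω ≈ 8.43 generations.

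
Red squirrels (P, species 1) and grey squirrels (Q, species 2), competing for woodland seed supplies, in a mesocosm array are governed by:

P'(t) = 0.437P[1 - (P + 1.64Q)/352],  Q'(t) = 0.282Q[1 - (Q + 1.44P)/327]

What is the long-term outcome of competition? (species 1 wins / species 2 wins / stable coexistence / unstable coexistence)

Compare the nullcline intercepts: K1/α12 = 352/1.64 = 215 < K2 = 327; K2/α21 = 327/1.44 = 227 < K1 = 352.
Since both are reversed, neither can invade when rare; the interior point is a saddle.

unstable coexistence (outcome depends on initial conditions)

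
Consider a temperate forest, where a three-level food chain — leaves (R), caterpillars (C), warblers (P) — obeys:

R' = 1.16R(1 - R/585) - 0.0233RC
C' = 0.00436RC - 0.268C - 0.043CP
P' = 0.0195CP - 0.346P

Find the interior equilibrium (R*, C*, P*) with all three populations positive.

From dP/dt = 0: 0.0195C* = 0.346, so C* = 17.7.
From dR/dt = 0: 1.16(1 - R*/585) = 0.0233·17.7, giving R* = 585·(1 - 0.356) = 377.
From dC/dt = 0: 0.00436·377 - 0.268 = 0.043P*, so P* = 1.37/0.043 = 31.9.

R* ≈ 377, C* ≈ 17.7, P* ≈ 31.9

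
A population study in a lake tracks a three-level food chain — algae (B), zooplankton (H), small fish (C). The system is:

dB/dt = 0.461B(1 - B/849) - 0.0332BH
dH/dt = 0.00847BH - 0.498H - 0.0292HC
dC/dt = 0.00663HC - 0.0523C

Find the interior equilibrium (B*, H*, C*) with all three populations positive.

B* ≈ 367, H* ≈ 7.89, C* ≈ 89.3

From dC/dt = 0: 0.00663H* = 0.0523, so H* = 7.89.
From dB/dt = 0: 0.461(1 - B*/849) = 0.0332·7.89, giving B* = 849·(1 - 0.568) = 367.
From dH/dt = 0: 0.00847·367 - 0.498 = 0.0292C*, so C* = 2.61/0.0292 = 89.3.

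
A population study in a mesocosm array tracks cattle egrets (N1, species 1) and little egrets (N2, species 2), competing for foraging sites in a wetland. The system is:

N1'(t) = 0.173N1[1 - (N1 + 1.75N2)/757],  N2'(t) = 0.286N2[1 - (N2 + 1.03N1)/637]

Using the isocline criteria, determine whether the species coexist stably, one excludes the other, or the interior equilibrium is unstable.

unstable coexistence (outcome depends on initial conditions)

Compare the nullcline intercepts: K1/α12 = 757/1.75 = 433 < K2 = 637; K2/α21 = 637/1.03 = 618 < K1 = 757.
Since both are reversed, neither can invade when rare; the interior point is a saddle.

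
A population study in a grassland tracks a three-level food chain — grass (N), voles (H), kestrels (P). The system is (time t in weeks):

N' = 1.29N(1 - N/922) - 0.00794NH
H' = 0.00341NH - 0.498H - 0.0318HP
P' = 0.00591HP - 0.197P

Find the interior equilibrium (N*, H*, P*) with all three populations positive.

N* ≈ 733, H* ≈ 33.3, P* ≈ 62.9

From dP/dt = 0: 0.00591H* = 0.197, so H* = 33.3.
From dN/dt = 0: 1.29(1 - N*/922) = 0.00794·33.3, giving N* = 922·(1 - 0.205) = 733.
From dH/dt = 0: 0.00341·733 - 0.498 = 0.0318P*, so P* = 2/0.0318 = 62.9.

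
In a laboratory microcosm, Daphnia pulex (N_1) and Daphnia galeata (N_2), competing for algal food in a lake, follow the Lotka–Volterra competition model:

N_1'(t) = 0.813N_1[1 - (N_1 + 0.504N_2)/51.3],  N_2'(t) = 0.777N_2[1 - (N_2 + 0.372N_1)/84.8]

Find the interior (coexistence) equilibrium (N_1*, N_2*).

N_1* ≈ 10.5, N_2* ≈ 80.9

Setting both brackets to zero gives the nullclines N_1 + 0.504N_2 = 51.3 and 0.372N_1 + N_2 = 84.8.
Substituting N_2 = 84.8 - 0.372N_1 into the first: N_1(1 - 0.504·0.372) = 51.3 - 0.504·84.8.
So N_1* = 8.56/0.813 = 10.5, and then N_2* = 84.8 - 0.372·10.5 = 80.9.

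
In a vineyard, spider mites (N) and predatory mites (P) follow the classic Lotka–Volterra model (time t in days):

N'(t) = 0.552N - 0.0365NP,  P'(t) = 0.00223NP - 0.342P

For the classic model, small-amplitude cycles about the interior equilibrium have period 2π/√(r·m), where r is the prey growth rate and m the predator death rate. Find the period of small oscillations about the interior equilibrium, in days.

T ≈ 14.5 days

Here r = 0.552 and m = 0.342, so r·m = 0.189.
ω = √0.189 = 0.434 per day, hence T = 2π/ω ≈ 14.5 days.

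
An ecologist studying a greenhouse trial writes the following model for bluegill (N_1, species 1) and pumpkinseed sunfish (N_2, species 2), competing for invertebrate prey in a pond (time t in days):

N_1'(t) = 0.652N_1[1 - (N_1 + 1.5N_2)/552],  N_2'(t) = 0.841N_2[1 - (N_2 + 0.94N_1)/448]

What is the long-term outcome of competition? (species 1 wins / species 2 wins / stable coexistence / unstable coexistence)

Compare the nullcline intercepts: K1/α12 = 552/1.5 = 368 < K2 = 448; K2/α21 = 448/0.94 = 477 < K1 = 552.
Since both are reversed, neither can invade when rare; the interior point is a saddle.

unstable coexistence (outcome depends on initial conditions)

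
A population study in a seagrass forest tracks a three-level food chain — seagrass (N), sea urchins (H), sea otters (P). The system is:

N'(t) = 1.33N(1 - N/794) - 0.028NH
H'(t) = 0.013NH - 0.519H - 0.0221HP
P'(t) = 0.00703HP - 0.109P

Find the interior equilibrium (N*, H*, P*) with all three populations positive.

From dP/dt = 0: 0.00703H* = 0.109, so H* = 15.5.
From dN/dt = 0: 1.33(1 - N*/794) = 0.028·15.5, giving N* = 794·(1 - 0.326) = 535.
From dH/dt = 0: 0.013·535 - 0.519 = 0.0221P*, so P* = 6.43/0.0221 = 291.

N* ≈ 535, H* ≈ 15.5, P* ≈ 291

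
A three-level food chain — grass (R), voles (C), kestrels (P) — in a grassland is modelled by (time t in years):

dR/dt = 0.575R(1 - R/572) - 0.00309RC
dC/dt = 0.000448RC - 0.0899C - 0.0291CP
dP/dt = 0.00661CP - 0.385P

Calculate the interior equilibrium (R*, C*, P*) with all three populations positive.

From dP/dt = 0: 0.00661C* = 0.385, so C* = 58.2.
From dR/dt = 0: 0.575(1 - R*/572) = 0.00309·58.2, giving R* = 572·(1 - 0.313) = 393.
From dC/dt = 0: 0.000448·393 - 0.0899 = 0.0291P*, so P* = 0.0861/0.0291 = 2.96.

R* ≈ 393, C* ≈ 58.2, P* ≈ 2.96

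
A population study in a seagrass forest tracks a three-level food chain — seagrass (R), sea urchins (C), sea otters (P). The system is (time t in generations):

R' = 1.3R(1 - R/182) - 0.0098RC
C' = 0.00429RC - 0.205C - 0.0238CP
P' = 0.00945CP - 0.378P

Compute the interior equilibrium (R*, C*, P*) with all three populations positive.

From dP/dt = 0: 0.00945C* = 0.378, so C* = 40.
From dR/dt = 0: 1.3(1 - R*/182) = 0.0098·40, giving R* = 182·(1 - 0.302) = 127.
From dC/dt = 0: 0.00429·127 - 0.205 = 0.0238P*, so P* = 0.34/0.0238 = 14.3.

R* ≈ 127, C* ≈ 40, P* ≈ 14.3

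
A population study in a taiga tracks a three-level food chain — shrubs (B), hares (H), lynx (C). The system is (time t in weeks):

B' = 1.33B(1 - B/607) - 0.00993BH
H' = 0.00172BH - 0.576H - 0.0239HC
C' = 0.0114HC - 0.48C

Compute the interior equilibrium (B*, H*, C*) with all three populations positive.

B* ≈ 416, H* ≈ 42.1, C* ≈ 5.85

From dC/dt = 0: 0.0114H* = 0.48, so H* = 42.1.
From dB/dt = 0: 1.33(1 - B*/607) = 0.00993·42.1, giving B* = 607·(1 - 0.314) = 416.
From dH/dt = 0: 0.00172·416 - 0.576 = 0.0239C*, so C* = 0.14/0.0239 = 5.85.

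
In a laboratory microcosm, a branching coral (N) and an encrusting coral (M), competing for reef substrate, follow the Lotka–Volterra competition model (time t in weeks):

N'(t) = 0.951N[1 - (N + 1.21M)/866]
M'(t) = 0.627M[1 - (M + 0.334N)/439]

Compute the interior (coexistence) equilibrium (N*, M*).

Setting both brackets to zero gives the nullclines N + 1.21M = 866 and 0.334N + M = 439.
Substituting M = 439 - 0.334N into the first: N(1 - 1.21·0.334) = 866 - 1.21·439.
So N* = 335/0.596 = 562, and then M* = 439 - 0.334·562 = 251.

N* ≈ 562, M* ≈ 251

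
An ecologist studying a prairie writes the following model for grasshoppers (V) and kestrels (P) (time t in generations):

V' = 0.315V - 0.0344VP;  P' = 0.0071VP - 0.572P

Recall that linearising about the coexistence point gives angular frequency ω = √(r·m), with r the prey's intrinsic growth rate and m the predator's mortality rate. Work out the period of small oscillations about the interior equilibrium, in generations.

Here r = 0.315 and m = 0.572, so r·m = 0.18.
ω = √0.18 = 0.424 per generation, hence T = 2π/ω ≈ 14.8 generations.

T ≈ 14.8 generations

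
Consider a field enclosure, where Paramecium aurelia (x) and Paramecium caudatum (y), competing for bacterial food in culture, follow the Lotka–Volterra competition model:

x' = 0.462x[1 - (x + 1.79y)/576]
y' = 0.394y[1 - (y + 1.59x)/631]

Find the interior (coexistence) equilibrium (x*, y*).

x* ≈ 300, y* ≈ 154

Setting both brackets to zero gives the nullclines x + 1.79y = 576 and 1.59x + y = 631.
Substituting y = 631 - 1.59x into the first: x(1 - 1.79·1.59) = 576 - 1.79·631.
So x* = -553/-1.85 = 300, and then y* = 631 - 1.59·300 = 154.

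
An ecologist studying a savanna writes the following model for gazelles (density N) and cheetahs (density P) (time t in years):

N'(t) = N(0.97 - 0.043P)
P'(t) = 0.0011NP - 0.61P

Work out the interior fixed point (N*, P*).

N* ≈ 555, P* ≈ 22.6

Set dP/dt = 0 with P > 0: 0.0011N - 0.61 = 0, so N* = 0.61/0.0011 = 555.
Set dN/dt = 0 with N > 0: 0.97 - 0.043P = 0, so P* = 0.97/0.043 = 22.6.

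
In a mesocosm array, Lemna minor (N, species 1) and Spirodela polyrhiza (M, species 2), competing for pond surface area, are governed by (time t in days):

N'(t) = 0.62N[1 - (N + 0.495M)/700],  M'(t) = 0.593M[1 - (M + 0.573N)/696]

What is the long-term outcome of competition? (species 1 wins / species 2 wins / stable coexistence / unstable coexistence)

stable coexistence

Compare the nullcline intercepts: K1/α12 = 700/0.495 = 1410 > K2 = 696; K2/α21 = 696/0.573 = 1210 > K1 = 700.
Since both inequalities hold, each species can invade when rare, so the interior equilibrium is stable.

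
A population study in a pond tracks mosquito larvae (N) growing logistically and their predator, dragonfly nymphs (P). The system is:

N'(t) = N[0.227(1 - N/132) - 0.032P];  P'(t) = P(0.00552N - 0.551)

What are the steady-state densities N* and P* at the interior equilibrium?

From dP/dt = 0 with P > 0: 0.00552N* = 0.551, so N* = 99.8.
Substitute into dN/dt = 0: 0.227(1 - 99.8/132) = 0.032P*.
The bracket is 0.244, giving P* = 0.0553/0.032 = 1.73.

N* ≈ 99.8, P* ≈ 1.73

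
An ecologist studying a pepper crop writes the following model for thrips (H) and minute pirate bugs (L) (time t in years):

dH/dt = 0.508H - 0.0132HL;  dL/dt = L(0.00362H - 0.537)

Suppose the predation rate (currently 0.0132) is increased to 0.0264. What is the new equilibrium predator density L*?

At the interior fixed point, setting dH/dt = 0 with H > 0 fixes L* = (prey growth rate)/(HL coefficient) — independent of the other coefficients.
With the change, L* = 0.508/0.0264 = 19.2; it falls from 38.5.

L* ≈ 19.2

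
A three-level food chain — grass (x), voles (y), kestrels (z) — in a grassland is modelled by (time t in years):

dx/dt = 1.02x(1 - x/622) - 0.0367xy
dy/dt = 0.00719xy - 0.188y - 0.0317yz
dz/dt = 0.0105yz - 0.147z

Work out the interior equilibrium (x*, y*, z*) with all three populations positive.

From dz/dt = 0: 0.0105y* = 0.147, so y* = 14.
From dx/dt = 0: 1.02(1 - x*/622) = 0.0367·14, giving x* = 622·(1 - 0.504) = 309.
From dy/dt = 0: 0.00719·309 - 0.188 = 0.0317z*, so z* = 2.03/0.0317 = 64.1.

x* ≈ 309, y* ≈ 14, z* ≈ 64.1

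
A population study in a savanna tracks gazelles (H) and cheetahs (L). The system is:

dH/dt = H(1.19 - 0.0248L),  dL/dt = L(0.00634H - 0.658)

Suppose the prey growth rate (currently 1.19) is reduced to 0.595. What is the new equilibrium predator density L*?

At the interior fixed point, setting dH/dt = 0 with H > 0 fixes L* = (prey growth rate)/(HL coefficient) — independent of the other coefficients.
With the change, L* = 0.595/0.0248 = 24; it falls from 48.

L* ≈ 24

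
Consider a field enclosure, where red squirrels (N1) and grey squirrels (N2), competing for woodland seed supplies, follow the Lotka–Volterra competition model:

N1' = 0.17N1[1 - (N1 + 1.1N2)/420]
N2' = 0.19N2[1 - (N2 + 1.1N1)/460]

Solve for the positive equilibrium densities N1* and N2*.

Setting both brackets to zero gives the nullclines N1 + 1.1N2 = 420 and 1.1N1 + N2 = 460.
Substituting N2 = 460 - 1.1N1 into the first: N1(1 - 1.1·1.1) = 420 - 1.1·460.
So N1* = -86/-0.21 = 410, and then N2* = 460 - 1.1·410 = 9.52.

N1* ≈ 410, N2* ≈ 9.52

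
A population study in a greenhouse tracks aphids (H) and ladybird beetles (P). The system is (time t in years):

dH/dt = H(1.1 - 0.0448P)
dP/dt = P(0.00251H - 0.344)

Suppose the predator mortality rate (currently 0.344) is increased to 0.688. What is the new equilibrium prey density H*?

At the interior fixed point, setting dP/dt = 0 with P > 0 fixes H* = (predator death rate)/(HP coefficient) — independent of the other coefficients.
With the change, H* = 0.688/0.00251 = 274; it rises from 137.

H* ≈ 274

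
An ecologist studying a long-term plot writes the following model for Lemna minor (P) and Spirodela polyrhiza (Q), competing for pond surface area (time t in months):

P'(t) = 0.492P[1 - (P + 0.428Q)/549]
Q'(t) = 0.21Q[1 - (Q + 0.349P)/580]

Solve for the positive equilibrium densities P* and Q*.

Setting both brackets to zero gives the nullclines P + 0.428Q = 549 and 0.349P + Q = 580.
Substituting Q = 580 - 0.349P into the first: P(1 - 0.428·0.349) = 549 - 0.428·580.
So P* = 301/0.851 = 354, and then Q* = 580 - 0.349·354 = 457.

P* ≈ 354, Q* ≈ 457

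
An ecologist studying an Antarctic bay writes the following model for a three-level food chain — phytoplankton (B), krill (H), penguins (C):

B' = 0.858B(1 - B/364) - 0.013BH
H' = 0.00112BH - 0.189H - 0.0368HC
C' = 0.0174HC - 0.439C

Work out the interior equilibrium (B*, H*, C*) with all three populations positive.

From dC/dt = 0: 0.0174H* = 0.439, so H* = 25.2.
From dB/dt = 0: 0.858(1 - B*/364) = 0.013·25.2, giving B* = 364·(1 - 0.382) = 225.
From dH/dt = 0: 0.00112·225 - 0.189 = 0.0368C*, so C* = 0.0628/0.0368 = 1.71.

B* ≈ 225, H* ≈ 25.2, C* ≈ 1.71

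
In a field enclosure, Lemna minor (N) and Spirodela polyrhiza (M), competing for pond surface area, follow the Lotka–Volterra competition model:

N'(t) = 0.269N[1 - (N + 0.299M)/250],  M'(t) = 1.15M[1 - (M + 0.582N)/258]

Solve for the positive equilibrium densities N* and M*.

Setting both brackets to zero gives the nullclines N + 0.299M = 250 and 0.582N + M = 258.
Substituting M = 258 - 0.582N into the first: N(1 - 0.299·0.582) = 250 - 0.299·258.
So N* = 173/0.826 = 209, and then M* = 258 - 0.582·209 = 136.

N* ≈ 209, M* ≈ 136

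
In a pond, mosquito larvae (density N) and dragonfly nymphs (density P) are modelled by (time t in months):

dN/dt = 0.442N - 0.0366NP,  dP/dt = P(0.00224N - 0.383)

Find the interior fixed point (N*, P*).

N* ≈ 171, P* ≈ 12.1

Set dP/dt = 0 with P > 0: 0.00224N - 0.383 = 0, so N* = 0.383/0.00224 = 171.
Set dN/dt = 0 with N > 0: 0.442 - 0.0366P = 0, so P* = 0.442/0.0366 = 12.1.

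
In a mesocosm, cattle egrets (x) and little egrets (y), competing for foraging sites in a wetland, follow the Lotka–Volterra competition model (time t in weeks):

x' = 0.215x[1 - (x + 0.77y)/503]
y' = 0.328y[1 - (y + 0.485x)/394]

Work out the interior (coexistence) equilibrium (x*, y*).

x* ≈ 319, y* ≈ 239

Setting both brackets to zero gives the nullclines x + 0.77y = 503 and 0.485x + y = 394.
Substituting y = 394 - 0.485x into the first: x(1 - 0.77·0.485) = 503 - 0.77·394.
So x* = 200/0.627 = 319, and then y* = 394 - 0.485·319 = 239.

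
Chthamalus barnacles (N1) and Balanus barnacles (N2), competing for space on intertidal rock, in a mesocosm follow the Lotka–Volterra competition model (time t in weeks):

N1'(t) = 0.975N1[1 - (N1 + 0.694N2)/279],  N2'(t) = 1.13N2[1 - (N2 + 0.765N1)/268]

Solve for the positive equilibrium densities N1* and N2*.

Setting both brackets to zero gives the nullclines N1 + 0.694N2 = 279 and 0.765N1 + N2 = 268.
Substituting N2 = 268 - 0.765N1 into the first: N1(1 - 0.694·0.765) = 279 - 0.694·268.
So N1* = 93/0.469 = 198, and then N2* = 268 - 0.765·198 = 116.

N1* ≈ 198, N2* ≈ 116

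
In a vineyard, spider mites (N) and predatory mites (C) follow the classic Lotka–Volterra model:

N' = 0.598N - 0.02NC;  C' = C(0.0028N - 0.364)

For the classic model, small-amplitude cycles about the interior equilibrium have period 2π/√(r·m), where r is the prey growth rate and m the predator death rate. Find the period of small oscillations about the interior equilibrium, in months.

T ≈ 13.5 months

Here r = 0.598 and m = 0.364, so r·m = 0.218.
ω = √0.218 = 0.467 per month, hence T = 2π/ω ≈ 13.5 months.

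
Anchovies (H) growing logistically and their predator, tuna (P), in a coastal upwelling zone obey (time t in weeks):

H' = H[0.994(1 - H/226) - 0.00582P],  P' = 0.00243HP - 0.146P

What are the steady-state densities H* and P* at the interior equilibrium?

From dP/dt = 0 with P > 0: 0.00243H* = 0.146, so H* = 60.1.
Substitute into dH/dt = 0: 0.994(1 - 60.1/226) = 0.00582P*.
The bracket is 0.734, giving P* = 0.73/0.00582 = 125.

H* ≈ 60.1, P* ≈ 125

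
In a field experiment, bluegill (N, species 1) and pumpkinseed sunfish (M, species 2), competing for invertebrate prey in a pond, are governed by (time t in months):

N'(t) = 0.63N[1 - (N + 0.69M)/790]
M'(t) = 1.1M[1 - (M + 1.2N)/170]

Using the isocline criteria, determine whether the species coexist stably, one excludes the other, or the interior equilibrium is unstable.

Compare the nullcline intercepts: K1/α12 = 790/0.69 = 1140 > K2 = 170; K2/α21 = 170/1.2 = 142 < K1 = 790.
Since the inequalities point opposite ways, species 1 can invade but species 2 cannot.

species 1 excludes species 2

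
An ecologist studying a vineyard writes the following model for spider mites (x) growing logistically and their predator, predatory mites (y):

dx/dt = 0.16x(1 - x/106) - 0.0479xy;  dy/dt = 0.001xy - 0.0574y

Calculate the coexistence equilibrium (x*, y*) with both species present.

From dy/dt = 0 with y > 0: 0.001x* = 0.0574, so x* = 57.4.
Substitute into dx/dt = 0: 0.16(1 - 57.4/106) = 0.0479y*.
The bracket is 0.458, giving y* = 0.0734/0.0479 = 1.53.

x* ≈ 57.4, y* ≈ 1.53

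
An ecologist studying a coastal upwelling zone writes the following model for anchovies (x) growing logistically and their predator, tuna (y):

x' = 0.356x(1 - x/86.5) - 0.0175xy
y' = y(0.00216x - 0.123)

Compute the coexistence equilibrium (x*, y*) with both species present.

From dy/dt = 0 with y > 0: 0.00216x* = 0.123, so x* = 56.9.
Substitute into dx/dt = 0: 0.356(1 - 56.9/86.5) = 0.0175y*.
The bracket is 0.342, giving y* = 0.122/0.0175 = 6.95.

x* ≈ 56.9, y* ≈ 6.95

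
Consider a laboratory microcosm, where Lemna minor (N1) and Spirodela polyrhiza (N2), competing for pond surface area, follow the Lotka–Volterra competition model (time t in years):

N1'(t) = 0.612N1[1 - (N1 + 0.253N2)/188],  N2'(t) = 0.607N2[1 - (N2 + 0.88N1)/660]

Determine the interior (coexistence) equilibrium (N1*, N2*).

Setting both brackets to zero gives the nullclines N1 + 0.253N2 = 188 and 0.88N1 + N2 = 660.
Substituting N2 = 660 - 0.88N1 into the first: N1(1 - 0.253·0.88) = 188 - 0.253·660.
So N1* = 21/0.777 = 27, and then N2* = 660 - 0.88·27 = 636.

N1* ≈ 27, N2* ≈ 636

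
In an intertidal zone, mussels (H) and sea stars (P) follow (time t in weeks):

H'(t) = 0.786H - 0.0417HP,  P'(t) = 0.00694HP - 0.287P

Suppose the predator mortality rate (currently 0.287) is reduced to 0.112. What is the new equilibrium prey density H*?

At the interior fixed point, setting dP/dt = 0 with P > 0 fixes H* = (predator death rate)/(HP coefficient) — independent of the other coefficients.
With the change, H* = 0.112/0.00694 = 16.1; it falls from 41.4.

H* ≈ 16.1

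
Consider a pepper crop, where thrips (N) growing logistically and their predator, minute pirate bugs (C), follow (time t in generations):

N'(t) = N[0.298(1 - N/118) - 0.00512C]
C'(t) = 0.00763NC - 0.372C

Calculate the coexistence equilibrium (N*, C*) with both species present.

N* ≈ 48.8, C* ≈ 34.2

From dC/dt = 0 with C > 0: 0.00763N* = 0.372, so N* = 48.8.
Substitute into dN/dt = 0: 0.298(1 - 48.8/118) = 0.00512C*.
The bracket is 0.587, giving C* = 0.175/0.00512 = 34.2.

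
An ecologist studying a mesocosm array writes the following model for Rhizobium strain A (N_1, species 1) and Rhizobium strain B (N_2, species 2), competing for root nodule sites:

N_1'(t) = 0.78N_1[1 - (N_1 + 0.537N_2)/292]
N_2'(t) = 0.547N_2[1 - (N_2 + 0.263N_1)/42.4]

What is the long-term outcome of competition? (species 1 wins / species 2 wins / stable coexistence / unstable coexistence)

species 1 excludes species 2

Compare the nullcline intercepts: K1/α12 = 292/0.537 = 544 > K2 = 42.4; K2/α21 = 42.4/0.263 = 161 < K1 = 292.
Since the inequalities point opposite ways, species 1 can invade but species 2 cannot.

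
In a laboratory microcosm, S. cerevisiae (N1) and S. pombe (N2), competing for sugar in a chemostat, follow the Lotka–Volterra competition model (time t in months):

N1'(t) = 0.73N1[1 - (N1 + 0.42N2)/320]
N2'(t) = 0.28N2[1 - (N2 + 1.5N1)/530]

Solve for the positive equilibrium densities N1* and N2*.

Setting both brackets to zero gives the nullclines N1 + 0.42N2 = 320 and 1.5N1 + N2 = 530.
Substituting N2 = 530 - 1.5N1 into the first: N1(1 - 0.42·1.5) = 320 - 0.42·530.
So N1* = 97.4/0.37 = 263, and then N2* = 530 - 1.5·263 = 135.

N1* ≈ 263, N2* ≈ 135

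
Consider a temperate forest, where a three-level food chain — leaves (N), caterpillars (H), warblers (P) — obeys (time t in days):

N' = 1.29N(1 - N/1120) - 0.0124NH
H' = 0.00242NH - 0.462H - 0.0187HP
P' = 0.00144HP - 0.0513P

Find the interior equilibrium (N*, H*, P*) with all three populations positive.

N* ≈ 736, H* ≈ 35.6, P* ≈ 70.6

From dP/dt = 0: 0.00144H* = 0.0513, so H* = 35.6.
From dN/dt = 0: 1.29(1 - N*/1120) = 0.0124·35.6, giving N* = 1120·(1 - 0.342) = 736.
From dH/dt = 0: 0.00242·736 - 0.462 = 0.0187P*, so P* = 1.32/0.0187 = 70.6.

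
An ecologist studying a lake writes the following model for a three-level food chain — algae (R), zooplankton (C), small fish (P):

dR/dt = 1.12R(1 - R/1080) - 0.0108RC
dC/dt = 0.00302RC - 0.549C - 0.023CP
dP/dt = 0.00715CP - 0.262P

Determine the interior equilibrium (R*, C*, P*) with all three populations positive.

R* ≈ 698, C* ≈ 36.6, P* ≈ 67.8

From dP/dt = 0: 0.00715C* = 0.262, so C* = 36.6.
From dR/dt = 0: 1.12(1 - R*/1080) = 0.0108·36.6, giving R* = 1080·(1 - 0.353) = 698.
From dC/dt = 0: 0.00302·698 - 0.549 = 0.023P*, so P* = 1.56/0.023 = 67.8.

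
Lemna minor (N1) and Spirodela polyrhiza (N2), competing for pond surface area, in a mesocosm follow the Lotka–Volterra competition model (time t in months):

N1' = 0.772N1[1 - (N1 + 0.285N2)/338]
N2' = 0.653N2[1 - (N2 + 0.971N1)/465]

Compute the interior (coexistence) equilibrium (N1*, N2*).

Setting both brackets to zero gives the nullclines N1 + 0.285N2 = 338 and 0.971N1 + N2 = 465.
Substituting N2 = 465 - 0.971N1 into the first: N1(1 - 0.285·0.971) = 338 - 0.285·465.
So N1* = 205/0.723 = 284, and then N2* = 465 - 0.971·284 = 189.

N1* ≈ 284, N2* ≈ 189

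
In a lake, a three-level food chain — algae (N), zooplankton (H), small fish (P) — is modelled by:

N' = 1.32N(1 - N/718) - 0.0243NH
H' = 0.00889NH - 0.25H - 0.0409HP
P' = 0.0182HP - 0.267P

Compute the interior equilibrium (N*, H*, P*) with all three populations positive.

N* ≈ 524, H* ≈ 14.7, P* ≈ 108

From dP/dt = 0: 0.0182H* = 0.267, so H* = 14.7.
From dN/dt = 0: 1.32(1 - N*/718) = 0.0243·14.7, giving N* = 718·(1 - 0.27) = 524.
From dH/dt = 0: 0.00889·524 - 0.25 = 0.0409P*, so P* = 4.41/0.0409 = 108.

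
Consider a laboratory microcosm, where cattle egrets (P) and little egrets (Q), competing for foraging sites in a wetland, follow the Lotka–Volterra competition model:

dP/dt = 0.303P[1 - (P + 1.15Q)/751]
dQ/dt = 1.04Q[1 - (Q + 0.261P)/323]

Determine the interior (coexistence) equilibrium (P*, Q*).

Setting both brackets to zero gives the nullclines P + 1.15Q = 751 and 0.261P + Q = 323.
Substituting Q = 323 - 0.261P into the first: P(1 - 1.15·0.261) = 751 - 1.15·323.
So P* = 380/0.7 = 542, and then Q* = 323 - 0.261·542 = 181.

P* ≈ 542, Q* ≈ 181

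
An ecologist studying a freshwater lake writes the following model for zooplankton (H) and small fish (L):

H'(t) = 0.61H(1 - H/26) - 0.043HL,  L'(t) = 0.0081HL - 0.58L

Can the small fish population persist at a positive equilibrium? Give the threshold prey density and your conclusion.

Threshold H = 71.6; K < 71.6, so no, the predator goes extinct.

The predator equation gives dL/dt > 0 only when H > 0.58/0.0081 = 71.6.
Without the predator, H → K = 26. Since 26 < 71.6, the predator cannot invade.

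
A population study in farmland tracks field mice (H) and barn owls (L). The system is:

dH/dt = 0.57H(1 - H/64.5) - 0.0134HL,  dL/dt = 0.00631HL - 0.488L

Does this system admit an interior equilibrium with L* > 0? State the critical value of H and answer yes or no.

The predator equation gives dL/dt > 0 only when H > 0.488/0.00631 = 77.3.
Without the predator, H → K = 64.5. Since 64.5 < 77.3, the predator cannot invade.

Threshold H = 77.3; K < 77.3, so no, the predator goes extinct.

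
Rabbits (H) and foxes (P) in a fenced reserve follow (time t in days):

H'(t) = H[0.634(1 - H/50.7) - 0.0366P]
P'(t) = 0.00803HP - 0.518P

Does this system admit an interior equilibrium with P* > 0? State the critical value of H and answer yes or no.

The predator equation gives dP/dt > 0 only when H > 0.518/0.00803 = 64.5.
Without the predator, H → K = 50.7. Since 50.7 < 64.5, the predator cannot invade.

Threshold H = 64.5; K < 64.5, so no, the predator goes extinct.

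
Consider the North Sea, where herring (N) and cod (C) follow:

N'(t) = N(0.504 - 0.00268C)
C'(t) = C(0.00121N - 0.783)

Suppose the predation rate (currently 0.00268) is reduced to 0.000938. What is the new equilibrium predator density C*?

At the interior fixed point, setting dN/dt = 0 with N > 0 fixes C* = (prey growth rate)/(NC coefficient) — independent of the other coefficients.
With the change, C* = 0.504/0.000938 = 537; it rises from 188.

C* ≈ 537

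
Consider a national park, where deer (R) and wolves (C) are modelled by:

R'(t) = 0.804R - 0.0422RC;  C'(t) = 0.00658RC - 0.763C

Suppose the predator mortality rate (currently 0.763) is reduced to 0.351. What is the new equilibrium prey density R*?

R* ≈ 53.3

At the interior fixed point, setting dC/dt = 0 with C > 0 fixes R* = (predator death rate)/(RC coefficient) — independent of the other coefficients.
With the change, R* = 0.351/0.00658 = 53.3; it falls from 116.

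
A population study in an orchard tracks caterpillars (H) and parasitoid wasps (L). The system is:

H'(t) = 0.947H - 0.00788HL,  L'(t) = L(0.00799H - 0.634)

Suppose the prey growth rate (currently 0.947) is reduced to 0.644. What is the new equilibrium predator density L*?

L* ≈ 81.7

At the interior fixed point, setting dH/dt = 0 with H > 0 fixes L* = (prey growth rate)/(HL coefficient) — independent of the other coefficients.
With the change, L* = 0.644/0.00788 = 81.7; it falls from 120.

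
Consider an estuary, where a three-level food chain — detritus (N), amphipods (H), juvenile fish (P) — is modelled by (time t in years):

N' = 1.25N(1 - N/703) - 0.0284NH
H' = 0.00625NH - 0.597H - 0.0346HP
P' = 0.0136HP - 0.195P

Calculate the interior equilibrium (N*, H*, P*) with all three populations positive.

N* ≈ 474, H* ≈ 14.3, P* ≈ 68.4

From dP/dt = 0: 0.0136H* = 0.195, so H* = 14.3.
From dN/dt = 0: 1.25(1 - N*/703) = 0.0284·14.3, giving N* = 703·(1 - 0.326) = 474.
From dH/dt = 0: 0.00625·474 - 0.597 = 0.0346P*, so P* = 2.37/0.0346 = 68.4.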